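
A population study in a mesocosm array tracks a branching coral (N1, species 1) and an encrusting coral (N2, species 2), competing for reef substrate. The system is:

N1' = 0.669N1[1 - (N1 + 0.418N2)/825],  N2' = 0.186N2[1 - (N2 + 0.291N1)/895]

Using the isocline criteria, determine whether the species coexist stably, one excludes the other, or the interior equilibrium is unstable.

stable coexistence

Compare the nullcline intercepts: K1/α12 = 825/0.418 = 1970 > K2 = 895; K2/α21 = 895/0.291 = 3080 > K1 = 825.
Since both inequalities hold, each species can invade when rare, so the interior equilibrium is stable.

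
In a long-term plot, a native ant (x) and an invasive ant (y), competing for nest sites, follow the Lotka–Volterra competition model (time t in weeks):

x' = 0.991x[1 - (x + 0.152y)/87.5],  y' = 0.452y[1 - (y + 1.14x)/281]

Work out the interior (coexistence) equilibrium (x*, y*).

Setting both brackets to zero gives the nullclines x + 0.152y = 87.5 and 1.14x + y = 281.
Substituting y = 281 - 1.14x into the first: x(1 - 0.152·1.14) = 87.5 - 0.152·281.
So x* = 44.8/0.827 = 54.2, and then y* = 281 - 1.14·54.2 = 219.

x* ≈ 54.2, y* ≈ 219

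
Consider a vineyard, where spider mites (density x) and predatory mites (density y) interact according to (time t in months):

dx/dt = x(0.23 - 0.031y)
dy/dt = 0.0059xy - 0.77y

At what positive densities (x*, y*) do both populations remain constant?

Set dy/dt = 0 with y > 0: 0.0059x - 0.77 = 0, so x* = 0.77/0.0059 = 131.
Set dx/dt = 0 with x > 0: 0.23 - 0.031y = 0, so y* = 0.23/0.031 = 7.42.

x* ≈ 131, y* ≈ 7.42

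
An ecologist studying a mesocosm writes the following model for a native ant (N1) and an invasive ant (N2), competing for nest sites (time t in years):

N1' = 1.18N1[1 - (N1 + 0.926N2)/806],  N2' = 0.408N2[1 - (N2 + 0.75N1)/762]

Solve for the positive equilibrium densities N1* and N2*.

N1* ≈ 329, N2* ≈ 516

Setting both brackets to zero gives the nullclines N1 + 0.926N2 = 806 and 0.75N1 + N2 = 762.
Substituting N2 = 762 - 0.75N1 into the first: N1(1 - 0.926·0.75) = 806 - 0.926·762.
So N1* = 100/0.305 = 329, and then N2* = 762 - 0.75·329 = 516.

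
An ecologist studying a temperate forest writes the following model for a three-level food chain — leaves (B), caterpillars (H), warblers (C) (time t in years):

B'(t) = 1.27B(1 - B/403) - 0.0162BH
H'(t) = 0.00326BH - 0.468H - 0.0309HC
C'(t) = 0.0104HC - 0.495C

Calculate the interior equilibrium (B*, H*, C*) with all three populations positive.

B* ≈ 158, H* ≈ 47.6, C* ≈ 1.56

From dC/dt = 0: 0.0104H* = 0.495, so H* = 47.6.
From dB/dt = 0: 1.27(1 - B*/403) = 0.0162·47.6, giving B* = 403·(1 - 0.607) = 158.
From dH/dt = 0: 0.00326·158 - 0.468 = 0.0309C*, so C* = 0.0481/0.0309 = 1.56.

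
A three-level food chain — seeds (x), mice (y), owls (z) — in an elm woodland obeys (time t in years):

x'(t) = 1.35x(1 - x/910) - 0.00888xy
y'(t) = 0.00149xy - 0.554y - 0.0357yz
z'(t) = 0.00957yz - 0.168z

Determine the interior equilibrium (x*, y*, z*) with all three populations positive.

From dz/dt = 0: 0.00957y* = 0.168, so y* = 17.6.
From dx/dt = 0: 1.35(1 - x*/910) = 0.00888·17.6, giving x* = 910·(1 - 0.115) = 805.
From dy/dt = 0: 0.00149·805 - 0.554 = 0.0357z*, so z* = 0.645/0.0357 = 18.1.

x* ≈ 805, y* ≈ 17.6, z* ≈ 18.1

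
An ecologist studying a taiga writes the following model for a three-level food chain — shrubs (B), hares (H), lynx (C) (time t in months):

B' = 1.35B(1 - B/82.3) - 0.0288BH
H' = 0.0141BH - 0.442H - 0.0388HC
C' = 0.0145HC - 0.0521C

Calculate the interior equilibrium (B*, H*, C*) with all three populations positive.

From dC/dt = 0: 0.0145H* = 0.0521, so H* = 3.59.
From dB/dt = 0: 1.35(1 - B*/82.3) = 0.0288·3.59, giving B* = 82.3·(1 - 0.0767) = 76.
From dH/dt = 0: 0.0141·76 - 0.442 = 0.0388C*, so C* = 0.629/0.0388 = 16.2.

B* ≈ 76, H* ≈ 3.59, C* ≈ 16.2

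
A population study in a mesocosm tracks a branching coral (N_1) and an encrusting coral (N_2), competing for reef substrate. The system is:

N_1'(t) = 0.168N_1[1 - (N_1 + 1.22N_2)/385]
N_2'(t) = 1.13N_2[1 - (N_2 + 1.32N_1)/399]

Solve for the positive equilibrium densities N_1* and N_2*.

Setting both brackets to zero gives the nullclines N_1 + 1.22N_2 = 385 and 1.32N_1 + N_2 = 399.
Substituting N_2 = 399 - 1.32N_1 into the first: N_1(1 - 1.22·1.32) = 385 - 1.22·399.
So N_1* = -102/-0.61 = 167, and then N_2* = 399 - 1.32·167 = 179.

N_1* ≈ 167, N_2* ≈ 179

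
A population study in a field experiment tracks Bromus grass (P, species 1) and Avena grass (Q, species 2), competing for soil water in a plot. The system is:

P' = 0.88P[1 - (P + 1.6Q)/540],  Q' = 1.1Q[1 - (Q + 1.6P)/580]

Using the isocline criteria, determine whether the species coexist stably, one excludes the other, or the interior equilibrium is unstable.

Compare the nullcline intercepts: K1/α12 = 540/1.6 = 338 < K2 = 580; K2/α21 = 580/1.6 = 362 < K1 = 540.
Since both are reversed, neither can invade when rare; the interior point is a saddle.

unstable coexistence (outcome depends on initial conditions)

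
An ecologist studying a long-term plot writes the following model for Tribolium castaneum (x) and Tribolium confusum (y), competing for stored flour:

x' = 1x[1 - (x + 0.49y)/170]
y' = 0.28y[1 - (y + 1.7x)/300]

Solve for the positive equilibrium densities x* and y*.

Setting both brackets to zero gives the nullclines x + 0.49y = 170 and 1.7x + y = 300.
Substituting y = 300 - 1.7x into the first: x(1 - 0.49·1.7) = 170 - 0.49·300.
So x* = 23/0.167 = 138, and then y* = 300 - 1.7·138 = 65.9.

x* ≈ 138, y* ≈ 65.9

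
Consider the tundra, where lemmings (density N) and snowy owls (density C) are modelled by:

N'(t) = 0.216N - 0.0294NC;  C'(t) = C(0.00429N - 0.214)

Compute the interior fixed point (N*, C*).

Set dC/dt = 0 with C > 0: 0.00429N - 0.214 = 0, so N* = 0.214/0.00429 = 49.9.
Set dN/dt = 0 with N > 0: 0.216 - 0.0294C = 0, so C* = 0.216/0.0294 = 7.35.

N* ≈ 49.9, C* ≈ 7.35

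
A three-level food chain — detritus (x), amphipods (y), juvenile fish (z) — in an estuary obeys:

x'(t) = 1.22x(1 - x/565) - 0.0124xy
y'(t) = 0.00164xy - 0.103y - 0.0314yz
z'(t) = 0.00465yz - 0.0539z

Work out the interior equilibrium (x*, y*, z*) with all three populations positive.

x* ≈ 498, y* ≈ 11.6, z* ≈ 22.8

From dz/dt = 0: 0.00465y* = 0.0539, so y* = 11.6.
From dx/dt = 0: 1.22(1 - x*/565) = 0.0124·11.6, giving x* = 565·(1 - 0.118) = 498.
From dy/dt = 0: 0.00164·498 - 0.103 = 0.0314z*, so z* = 0.714/0.0314 = 22.8.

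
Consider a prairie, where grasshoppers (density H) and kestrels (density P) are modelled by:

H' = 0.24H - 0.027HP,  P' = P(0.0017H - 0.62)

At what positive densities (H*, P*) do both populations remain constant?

Set dP/dt = 0 with P > 0: 0.0017H - 0.62 = 0, so H* = 0.62/0.0017 = 365.
Set dH/dt = 0 with H > 0: 0.24 - 0.027P = 0, so P* = 0.24/0.027 = 8.89.

H* ≈ 365, P* ≈ 8.89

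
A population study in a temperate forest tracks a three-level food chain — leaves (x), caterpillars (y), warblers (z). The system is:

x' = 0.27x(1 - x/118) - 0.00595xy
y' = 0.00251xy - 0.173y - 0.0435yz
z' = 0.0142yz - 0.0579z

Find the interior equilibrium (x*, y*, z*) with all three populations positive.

From dz/dt = 0: 0.0142y* = 0.0579, so y* = 4.08.
From dx/dt = 0: 0.27(1 - x*/118) = 0.00595·4.08, giving x* = 118·(1 - 0.0899) = 107.
From dy/dt = 0: 0.00251·107 - 0.173 = 0.0435z*, so z* = 0.0966/0.0435 = 2.22.

x* ≈ 107, y* ≈ 4.08, z* ≈ 2.22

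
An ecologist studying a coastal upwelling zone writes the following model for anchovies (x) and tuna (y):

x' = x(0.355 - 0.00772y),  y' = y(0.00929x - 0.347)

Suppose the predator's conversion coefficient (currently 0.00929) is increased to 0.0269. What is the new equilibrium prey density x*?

At the interior fixed point, setting dy/dt = 0 with y > 0 fixes x* = (predator death rate)/(xy coefficient) — independent of the other coefficients.
With the change, x* = 0.347/0.0269 = 12.9; it falls from 37.4.

x* ≈ 12.9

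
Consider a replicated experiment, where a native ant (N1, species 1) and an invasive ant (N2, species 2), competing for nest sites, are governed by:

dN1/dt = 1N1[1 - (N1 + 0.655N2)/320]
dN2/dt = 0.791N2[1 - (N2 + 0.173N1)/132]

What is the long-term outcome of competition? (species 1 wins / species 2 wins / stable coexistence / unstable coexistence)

stable coexistence

Compare the nullcline intercepts: K1/α12 = 320/0.655 = 489 > K2 = 132; K2/α21 = 132/0.173 = 763 > K1 = 320.
Since both inequalities hold, each species can invade when rare, so the interior equilibrium is stable.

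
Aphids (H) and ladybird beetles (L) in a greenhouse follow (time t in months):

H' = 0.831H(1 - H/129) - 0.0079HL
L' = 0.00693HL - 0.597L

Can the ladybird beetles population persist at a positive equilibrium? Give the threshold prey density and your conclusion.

Threshold H = 86.1; K > 86.1, so yes, the predator persists.

The predator equation gives dL/dt > 0 only when H > 0.597/0.00693 = 86.1.
Without the predator, H → K = 129. Since 129 > 86.1, the predator can invade and persist.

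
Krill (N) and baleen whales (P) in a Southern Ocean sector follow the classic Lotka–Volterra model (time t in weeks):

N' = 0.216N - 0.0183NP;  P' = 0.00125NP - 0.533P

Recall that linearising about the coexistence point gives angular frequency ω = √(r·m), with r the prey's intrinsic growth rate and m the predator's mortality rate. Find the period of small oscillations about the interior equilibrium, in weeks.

Here r = 0.216 and m = 0.533, so r·m = 0.115.
ω = √0.115 = 0.339 per week, hence T = 2π/ω ≈ 18.5 weeks.

T ≈ 18.5 weeks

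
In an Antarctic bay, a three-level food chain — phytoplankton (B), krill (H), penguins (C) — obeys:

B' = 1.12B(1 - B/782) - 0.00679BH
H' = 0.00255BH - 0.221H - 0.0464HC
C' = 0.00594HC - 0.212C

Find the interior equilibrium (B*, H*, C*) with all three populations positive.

From dC/dt = 0: 0.00594H* = 0.212, so H* = 35.7.
From dB/dt = 0: 1.12(1 - B*/782) = 0.00679·35.7, giving B* = 782·(1 - 0.216) = 613.
From dH/dt = 0: 0.00255·613 - 0.221 = 0.0464C*, so C* = 1.34/0.0464 = 28.9.

B* ≈ 613, H* ≈ 35.7, C* ≈ 28.9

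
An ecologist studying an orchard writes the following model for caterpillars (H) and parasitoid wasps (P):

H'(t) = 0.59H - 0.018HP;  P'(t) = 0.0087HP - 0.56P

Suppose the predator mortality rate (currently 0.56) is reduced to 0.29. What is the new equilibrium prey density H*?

H* ≈ 33.3

At the interior fixed point, setting dP/dt = 0 with P > 0 fixes H* = (predator death rate)/(HP coefficient) — independent of the other coefficients.
With the change, H* = 0.29/0.0087 = 33.3; it falls from 64.4.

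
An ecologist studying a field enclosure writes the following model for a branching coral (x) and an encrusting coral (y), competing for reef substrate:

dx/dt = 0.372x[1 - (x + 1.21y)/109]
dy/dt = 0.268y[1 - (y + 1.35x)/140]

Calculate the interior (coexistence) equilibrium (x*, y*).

x* ≈ 95.3, y* ≈ 11.3

Setting both brackets to zero gives the nullclines x + 1.21y = 109 and 1.35x + y = 140.
Substituting y = 140 - 1.35x into the first: x(1 - 1.21·1.35) = 109 - 1.21·140.
So x* = -60.4/-0.633 = 95.3, and then y* = 140 - 1.35·95.3 = 11.3.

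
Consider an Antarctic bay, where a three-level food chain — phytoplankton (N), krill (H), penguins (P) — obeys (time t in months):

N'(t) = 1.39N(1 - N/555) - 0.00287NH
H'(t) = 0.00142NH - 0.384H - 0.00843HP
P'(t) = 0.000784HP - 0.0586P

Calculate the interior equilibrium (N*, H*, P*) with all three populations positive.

From dP/dt = 0: 0.000784H* = 0.0586, so H* = 74.7.
From dN/dt = 0: 1.39(1 - N*/555) = 0.00287·74.7, giving N* = 555·(1 - 0.154) = 469.
From dH/dt = 0: 0.00142·469 - 0.384 = 0.00843P*, so P* = 0.282/0.00843 = 33.5.

N* ≈ 469, H* ≈ 74.7, P* ≈ 33.5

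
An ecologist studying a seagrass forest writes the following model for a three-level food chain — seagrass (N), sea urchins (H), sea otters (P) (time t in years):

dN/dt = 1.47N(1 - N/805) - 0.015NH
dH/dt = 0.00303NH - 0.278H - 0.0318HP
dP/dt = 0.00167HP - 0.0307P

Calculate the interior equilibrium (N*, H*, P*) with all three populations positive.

N* ≈ 654, H* ≈ 18.4, P* ≈ 53.6

From dP/dt = 0: 0.00167H* = 0.0307, so H* = 18.4.
From dN/dt = 0: 1.47(1 - N*/805) = 0.015·18.4, giving N* = 805·(1 - 0.188) = 654.
From dH/dt = 0: 0.00303·654 - 0.278 = 0.0318P*, so P* = 1.7/0.0318 = 53.6.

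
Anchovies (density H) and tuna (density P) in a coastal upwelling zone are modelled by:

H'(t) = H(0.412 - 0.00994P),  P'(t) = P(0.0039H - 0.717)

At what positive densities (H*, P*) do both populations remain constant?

Set dP/dt = 0 with P > 0: 0.0039H - 0.717 = 0, so H* = 0.717/0.0039 = 184.
Set dH/dt = 0 with H > 0: 0.412 - 0.00994P = 0, so P* = 0.412/0.00994 = 41.4.

H* ≈ 184, P* ≈ 41.4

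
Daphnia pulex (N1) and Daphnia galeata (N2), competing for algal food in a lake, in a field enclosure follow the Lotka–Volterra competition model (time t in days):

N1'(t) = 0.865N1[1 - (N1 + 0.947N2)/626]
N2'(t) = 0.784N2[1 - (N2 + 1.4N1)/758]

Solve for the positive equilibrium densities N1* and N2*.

Setting both brackets to zero gives the nullclines N1 + 0.947N2 = 626 and 1.4N1 + N2 = 758.
Substituting N2 = 758 - 1.4N1 into the first: N1(1 - 0.947·1.4) = 626 - 0.947·758.
So N1* = -91.8/-0.326 = 282, and then N2* = 758 - 1.4·282 = 363.

N1* ≈ 282, N2* ≈ 363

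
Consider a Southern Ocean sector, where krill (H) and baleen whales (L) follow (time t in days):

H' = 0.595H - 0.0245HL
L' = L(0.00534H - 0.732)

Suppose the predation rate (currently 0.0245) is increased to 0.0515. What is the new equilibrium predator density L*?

At the interior fixed point, setting dH/dt = 0 with H > 0 fixes L* = (prey growth rate)/(HL coefficient) — independent of the other coefficients.
With the change, L* = 0.595/0.0515 = 11.6; it falls from 24.3.

L* ≈ 11.6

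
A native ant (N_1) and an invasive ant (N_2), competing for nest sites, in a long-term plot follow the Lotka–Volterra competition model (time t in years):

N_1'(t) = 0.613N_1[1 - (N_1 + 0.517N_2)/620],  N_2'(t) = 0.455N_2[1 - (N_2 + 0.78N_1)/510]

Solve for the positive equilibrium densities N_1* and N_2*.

N_1* ≈ 597, N_2* ≈ 44.2

Setting both brackets to zero gives the nullclines N_1 + 0.517N_2 = 620 and 0.78N_1 + N_2 = 510.
Substituting N_2 = 510 - 0.78N_1 into the first: N_1(1 - 0.517·0.78) = 620 - 0.517·510.
So N_1* = 356/0.597 = 597, and then N_2* = 510 - 0.78·597 = 44.2.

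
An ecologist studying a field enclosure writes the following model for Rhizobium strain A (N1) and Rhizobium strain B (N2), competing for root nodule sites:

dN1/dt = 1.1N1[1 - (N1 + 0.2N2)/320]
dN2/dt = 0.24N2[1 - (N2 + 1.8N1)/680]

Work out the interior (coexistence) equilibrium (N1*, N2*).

Setting both brackets to zero gives the nullclines N1 + 0.2N2 = 320 and 1.8N1 + N2 = 680.
Substituting N2 = 680 - 1.8N1 into the first: N1(1 - 0.2·1.8) = 320 - 0.2·680.
So N1* = 184/0.64 = 288, and then N2* = 680 - 1.8·288 = 163.

N1* ≈ 288, N2* ≈ 163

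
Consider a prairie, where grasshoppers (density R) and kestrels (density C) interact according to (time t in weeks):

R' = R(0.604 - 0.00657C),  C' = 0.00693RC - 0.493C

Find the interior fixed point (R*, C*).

R* ≈ 71.1, C* ≈ 91.9

Set dC/dt = 0 with C > 0: 0.00693R - 0.493 = 0, so R* = 0.493/0.00693 = 71.1.
Set dR/dt = 0 with R > 0: 0.604 - 0.00657C = 0, so C* = 0.604/0.00657 = 91.9.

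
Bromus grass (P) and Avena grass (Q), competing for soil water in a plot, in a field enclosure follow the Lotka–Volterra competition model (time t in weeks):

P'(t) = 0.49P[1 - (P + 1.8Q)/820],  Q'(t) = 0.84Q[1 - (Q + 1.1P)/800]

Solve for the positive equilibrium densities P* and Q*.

P* ≈ 633, Q* ≈ 104

Setting both brackets to zero gives the nullclines P + 1.8Q = 820 and 1.1P + Q = 800.
Substituting Q = 800 - 1.1P into the first: P(1 - 1.8·1.1) = 820 - 1.8·800.
So P* = -620/-0.98 = 633, and then Q* = 800 - 1.1·633 = 104.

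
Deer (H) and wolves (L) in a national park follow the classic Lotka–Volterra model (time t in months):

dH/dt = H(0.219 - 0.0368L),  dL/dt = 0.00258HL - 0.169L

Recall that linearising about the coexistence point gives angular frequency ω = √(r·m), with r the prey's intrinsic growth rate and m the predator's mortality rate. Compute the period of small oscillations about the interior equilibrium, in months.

T ≈ 32.7 months

Here r = 0.219 and m = 0.169, so r·m = 0.037.
ω = √0.037 = 0.192 per month, hence T = 2π/ω ≈ 32.7 months.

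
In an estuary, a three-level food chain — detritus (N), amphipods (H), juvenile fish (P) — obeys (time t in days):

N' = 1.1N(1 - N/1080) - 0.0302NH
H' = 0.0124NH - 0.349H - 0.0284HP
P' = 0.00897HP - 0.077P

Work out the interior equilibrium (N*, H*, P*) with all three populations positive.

From dP/dt = 0: 0.00897H* = 0.077, so H* = 8.58.
From dN/dt = 0: 1.1(1 - N*/1080) = 0.0302·8.58, giving N* = 1080·(1 - 0.236) = 825.
From dH/dt = 0: 0.0124·825 - 0.349 = 0.0284P*, so P* = 9.89/0.0284 = 348.

N* ≈ 825, H* ≈ 8.58, P* ≈ 348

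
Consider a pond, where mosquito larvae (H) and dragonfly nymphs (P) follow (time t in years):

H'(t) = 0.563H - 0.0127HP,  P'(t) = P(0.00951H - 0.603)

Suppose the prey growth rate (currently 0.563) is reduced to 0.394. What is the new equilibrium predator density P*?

P* ≈ 31

At the interior fixed point, setting dH/dt = 0 with H > 0 fixes P* = (prey growth rate)/(HP coefficient) — independent of the other coefficients.
With the change, P* = 0.394/0.0127 = 31; it falls from 44.3.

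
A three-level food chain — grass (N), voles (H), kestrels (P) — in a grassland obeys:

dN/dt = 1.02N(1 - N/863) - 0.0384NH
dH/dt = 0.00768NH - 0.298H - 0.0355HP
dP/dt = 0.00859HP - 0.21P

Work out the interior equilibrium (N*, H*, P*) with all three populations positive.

N* ≈ 68.7, H* ≈ 24.4, P* ≈ 6.47

From dP/dt = 0: 0.00859H* = 0.21, so H* = 24.4.
From dN/dt = 0: 1.02(1 - N*/863) = 0.0384·24.4, giving N* = 863·(1 - 0.92) = 68.7.
From dH/dt = 0: 0.00768·68.7 - 0.298 = 0.0355P*, so P* = 0.23/0.0355 = 6.47.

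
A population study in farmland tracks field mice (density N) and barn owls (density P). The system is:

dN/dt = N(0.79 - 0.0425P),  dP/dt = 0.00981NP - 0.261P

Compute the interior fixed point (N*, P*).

N* ≈ 26.6, P* ≈ 18.6

Set dP/dt = 0 with P > 0: 0.00981N - 0.261 = 0, so N* = 0.261/0.00981 = 26.6.
Set dN/dt = 0 with N > 0: 0.79 - 0.0425P = 0, so P* = 0.79/0.0425 = 18.6.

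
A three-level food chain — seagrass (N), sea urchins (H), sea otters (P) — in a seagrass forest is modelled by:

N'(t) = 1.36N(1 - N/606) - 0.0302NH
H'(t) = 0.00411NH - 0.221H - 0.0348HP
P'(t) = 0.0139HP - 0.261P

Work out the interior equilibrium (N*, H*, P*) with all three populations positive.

From dP/dt = 0: 0.0139H* = 0.261, so H* = 18.8.
From dN/dt = 0: 1.36(1 - N*/606) = 0.0302·18.8, giving N* = 606·(1 - 0.417) = 353.
From dH/dt = 0: 0.00411·353 - 0.221 = 0.0348P*, so P* = 1.23/0.0348 = 35.4.

N* ≈ 353, H* ≈ 18.8, P* ≈ 35.4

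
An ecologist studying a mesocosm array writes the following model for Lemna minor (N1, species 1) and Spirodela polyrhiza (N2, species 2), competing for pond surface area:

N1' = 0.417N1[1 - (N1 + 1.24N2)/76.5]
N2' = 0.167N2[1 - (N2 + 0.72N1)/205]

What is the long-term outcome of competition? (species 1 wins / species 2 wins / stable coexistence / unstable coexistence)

species 2 excludes species 1

Compare the nullcline intercepts: K1/α12 = 76.5/1.24 = 61.7 < K2 = 205; K2/α21 = 205/0.72 = 285 > K1 = 76.5.
Since the inequalities point opposite ways, species 2 can invade but species 1 cannot.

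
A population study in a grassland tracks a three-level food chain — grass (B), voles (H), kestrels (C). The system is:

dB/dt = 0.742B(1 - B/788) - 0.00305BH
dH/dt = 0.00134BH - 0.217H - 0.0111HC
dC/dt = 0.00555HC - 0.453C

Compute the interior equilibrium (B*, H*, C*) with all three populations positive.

B* ≈ 524, H* ≈ 81.6, C* ≈ 43.7

From dC/dt = 0: 0.00555H* = 0.453, so H* = 81.6.
From dB/dt = 0: 0.742(1 - B*/788) = 0.00305·81.6, giving B* = 788·(1 - 0.336) = 524.
From dH/dt = 0: 0.00134·524 - 0.217 = 0.0111C*, so C* = 0.485/0.0111 = 43.7.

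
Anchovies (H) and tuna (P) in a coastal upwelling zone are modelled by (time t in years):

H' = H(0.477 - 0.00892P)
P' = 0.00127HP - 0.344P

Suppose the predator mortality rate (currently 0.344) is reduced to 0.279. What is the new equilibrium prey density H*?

At the interior fixed point, setting dP/dt = 0 with P > 0 fixes H* = (predator death rate)/(HP coefficient) — independent of the other coefficients.
With the change, H* = 0.279/0.00127 = 220; it falls from 271.

H* ≈ 220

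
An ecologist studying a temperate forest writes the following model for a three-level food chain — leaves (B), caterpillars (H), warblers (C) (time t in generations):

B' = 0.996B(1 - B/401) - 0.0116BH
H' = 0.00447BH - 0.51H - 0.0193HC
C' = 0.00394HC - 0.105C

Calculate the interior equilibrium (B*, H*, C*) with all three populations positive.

From dC/dt = 0: 0.00394H* = 0.105, so H* = 26.6.
From dB/dt = 0: 0.996(1 - B*/401) = 0.0116·26.6, giving B* = 401·(1 - 0.31) = 277.
From dH/dt = 0: 0.00447·277 - 0.51 = 0.0193C*, so C* = 0.726/0.0193 = 37.6.

B* ≈ 277, H* ≈ 26.6, C* ≈ 37.6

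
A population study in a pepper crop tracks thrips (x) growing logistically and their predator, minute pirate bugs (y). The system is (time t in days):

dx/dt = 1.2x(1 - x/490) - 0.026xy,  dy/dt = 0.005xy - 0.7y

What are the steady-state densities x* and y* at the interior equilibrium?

From dy/dt = 0 with y > 0: 0.005x* = 0.7, so x* = 140.
Substitute into dx/dt = 0: 1.2(1 - 140/490) = 0.026y*.
The bracket is 0.714, giving y* = 0.857/0.026 = 33.

x* ≈ 140, y* ≈ 33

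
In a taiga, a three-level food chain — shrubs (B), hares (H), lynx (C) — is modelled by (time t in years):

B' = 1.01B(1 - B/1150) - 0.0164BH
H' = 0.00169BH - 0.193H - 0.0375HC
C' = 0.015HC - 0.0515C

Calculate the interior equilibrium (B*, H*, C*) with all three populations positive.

B* ≈ 1090, H* ≈ 3.43, C* ≈ 43.8

From dC/dt = 0: 0.015H* = 0.0515, so H* = 3.43.
From dB/dt = 0: 1.01(1 - B*/1150) = 0.0164·3.43, giving B* = 1150·(1 - 0.0557) = 1090.
From dH/dt = 0: 0.00169·1090 - 0.193 = 0.0375C*, so C* = 1.64/0.0375 = 43.8.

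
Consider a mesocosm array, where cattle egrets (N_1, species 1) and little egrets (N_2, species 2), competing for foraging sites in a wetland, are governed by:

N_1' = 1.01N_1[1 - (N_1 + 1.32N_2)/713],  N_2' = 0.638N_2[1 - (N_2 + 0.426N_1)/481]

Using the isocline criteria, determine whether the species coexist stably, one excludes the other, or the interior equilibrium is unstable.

Compare the nullcline intercepts: K1/α12 = 713/1.32 = 540 > K2 = 481; K2/α21 = 481/0.426 = 1130 > K1 = 713.
Since both inequalities hold, each species can invade when rare, so the interior equilibrium is stable.

stable coexistence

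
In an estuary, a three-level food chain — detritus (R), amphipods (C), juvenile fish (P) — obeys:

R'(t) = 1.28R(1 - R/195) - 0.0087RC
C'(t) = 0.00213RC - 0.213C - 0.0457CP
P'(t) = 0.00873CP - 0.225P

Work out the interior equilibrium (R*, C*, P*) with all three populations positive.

R* ≈ 161, C* ≈ 25.8, P* ≈ 2.84

From dP/dt = 0: 0.00873C* = 0.225, so C* = 25.8.
From dR/dt = 0: 1.28(1 - R*/195) = 0.0087·25.8, giving R* = 195·(1 - 0.175) = 161.
From dC/dt = 0: 0.00213·161 - 0.213 = 0.0457P*, so P* = 0.13/0.0457 = 2.84.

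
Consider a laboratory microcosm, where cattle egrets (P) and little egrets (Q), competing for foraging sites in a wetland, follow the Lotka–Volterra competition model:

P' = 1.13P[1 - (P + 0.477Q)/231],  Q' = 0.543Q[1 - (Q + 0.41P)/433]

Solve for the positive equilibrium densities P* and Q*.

Setting both brackets to zero gives the nullclines P + 0.477Q = 231 and 0.41P + Q = 433.
Substituting Q = 433 - 0.41P into the first: P(1 - 0.477·0.41) = 231 - 0.477·433.
So P* = 24.5/0.804 = 30.4, and then Q* = 433 - 0.41·30.4 = 421.

P* ≈ 30.4, Q* ≈ 421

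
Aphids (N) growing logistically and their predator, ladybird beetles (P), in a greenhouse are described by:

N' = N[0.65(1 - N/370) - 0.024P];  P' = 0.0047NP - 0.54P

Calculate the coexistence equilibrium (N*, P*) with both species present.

From dP/dt = 0 with P > 0: 0.0047N* = 0.54, so N* = 115.
Substitute into dN/dt = 0: 0.65(1 - 115/370) = 0.024P*.
The bracket is 0.689, giving P* = 0.448/0.024 = 18.7.

N* ≈ 115, P* ≈ 18.7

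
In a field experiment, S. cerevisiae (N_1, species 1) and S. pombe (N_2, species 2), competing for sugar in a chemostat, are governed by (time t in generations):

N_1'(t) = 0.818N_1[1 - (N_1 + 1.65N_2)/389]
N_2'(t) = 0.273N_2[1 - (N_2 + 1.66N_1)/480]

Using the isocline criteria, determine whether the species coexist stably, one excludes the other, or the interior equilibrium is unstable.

Compare the nullcline intercepts: K1/α12 = 389/1.65 = 236 < K2 = 480; K2/α21 = 480/1.66 = 289 < K1 = 389.
Since both are reversed, neither can invade when rare; the interior point is a saddle.

unstable coexistence (outcome depends on initial conditions)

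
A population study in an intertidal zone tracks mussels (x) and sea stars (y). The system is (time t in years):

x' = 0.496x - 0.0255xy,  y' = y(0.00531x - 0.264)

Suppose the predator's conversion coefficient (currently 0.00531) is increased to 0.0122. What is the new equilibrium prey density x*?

At the interior fixed point, setting dy/dt = 0 with y > 0 fixes x* = (predator death rate)/(xy coefficient) — independent of the other coefficients.
With the change, x* = 0.264/0.0122 = 21.6; it falls from 49.7.

x* ≈ 21.6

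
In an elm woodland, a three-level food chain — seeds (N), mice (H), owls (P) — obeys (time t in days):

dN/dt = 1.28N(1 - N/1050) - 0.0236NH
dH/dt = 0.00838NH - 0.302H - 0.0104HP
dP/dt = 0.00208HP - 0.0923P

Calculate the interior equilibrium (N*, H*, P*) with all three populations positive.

From dP/dt = 0: 0.00208H* = 0.0923, so H* = 44.4.
From dN/dt = 0: 1.28(1 - N*/1050) = 0.0236·44.4, giving N* = 1050·(1 - 0.818) = 191.
From dH/dt = 0: 0.00838·191 - 0.302 = 0.0104P*, so P* = 1.3/0.0104 = 125.

N* ≈ 191, H* ≈ 44.4, P* ≈ 125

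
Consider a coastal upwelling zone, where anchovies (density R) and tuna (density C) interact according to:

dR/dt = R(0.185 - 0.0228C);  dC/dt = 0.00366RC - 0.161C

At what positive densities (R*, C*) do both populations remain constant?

R* ≈ 44, C* ≈ 8.11

Set dC/dt = 0 with C > 0: 0.00366R - 0.161 = 0, so R* = 0.161/0.00366 = 44.
Set dR/dt = 0 with R > 0: 0.185 - 0.0228C = 0, so C* = 0.185/0.0228 = 8.11.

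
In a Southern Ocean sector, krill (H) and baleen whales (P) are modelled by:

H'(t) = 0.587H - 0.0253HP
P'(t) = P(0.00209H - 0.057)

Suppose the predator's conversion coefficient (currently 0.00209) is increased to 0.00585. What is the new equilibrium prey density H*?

H* ≈ 9.74

At the interior fixed point, setting dP/dt = 0 with P > 0 fixes H* = (predator death rate)/(HP coefficient) — independent of the other coefficients.
With the change, H* = 0.057/0.00585 = 9.74; it falls from 27.3.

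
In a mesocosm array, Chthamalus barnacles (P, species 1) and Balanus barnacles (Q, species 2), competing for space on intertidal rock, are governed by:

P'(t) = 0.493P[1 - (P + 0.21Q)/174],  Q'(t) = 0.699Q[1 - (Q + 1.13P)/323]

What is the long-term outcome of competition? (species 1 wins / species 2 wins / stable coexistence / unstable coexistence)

Compare the nullcline intercepts: K1/α12 = 174/0.21 = 829 > K2 = 323; K2/α21 = 323/1.13 = 286 > K1 = 174.
Since both inequalities hold, each species can invade when rare, so the interior equilibrium is stable.

stable coexistence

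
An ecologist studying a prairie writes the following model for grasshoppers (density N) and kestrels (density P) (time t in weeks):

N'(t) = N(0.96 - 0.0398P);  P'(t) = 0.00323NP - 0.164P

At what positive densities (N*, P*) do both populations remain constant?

Set dP/dt = 0 with P > 0: 0.00323N - 0.164 = 0, so N* = 0.164/0.00323 = 50.8.
Set dN/dt = 0 with N > 0: 0.96 - 0.0398P = 0, so P* = 0.96/0.0398 = 24.1.

N* ≈ 50.8, P* ≈ 24.1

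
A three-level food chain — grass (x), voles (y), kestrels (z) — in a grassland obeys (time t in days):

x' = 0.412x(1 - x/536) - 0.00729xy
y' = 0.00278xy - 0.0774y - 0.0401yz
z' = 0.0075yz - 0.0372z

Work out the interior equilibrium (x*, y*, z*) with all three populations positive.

x* ≈ 489, y* ≈ 4.96, z* ≈ 32

From dz/dt = 0: 0.0075y* = 0.0372, so y* = 4.96.
From dx/dt = 0: 0.412(1 - x*/536) = 0.00729·4.96, giving x* = 536·(1 - 0.0878) = 489.
From dy/dt = 0: 0.00278·489 - 0.0774 = 0.0401z*, so z* = 1.28/0.0401 = 32.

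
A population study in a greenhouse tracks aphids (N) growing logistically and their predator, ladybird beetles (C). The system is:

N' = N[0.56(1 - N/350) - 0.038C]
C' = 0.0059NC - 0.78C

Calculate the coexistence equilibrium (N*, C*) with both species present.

From dC/dt = 0 with C > 0: 0.0059N* = 0.78, so N* = 132.
Substitute into dN/dt = 0: 0.56(1 - 132/350) = 0.038C*.
The bracket is 0.622, giving C* = 0.348/0.038 = 9.17.

N* ≈ 132, C* ≈ 9.17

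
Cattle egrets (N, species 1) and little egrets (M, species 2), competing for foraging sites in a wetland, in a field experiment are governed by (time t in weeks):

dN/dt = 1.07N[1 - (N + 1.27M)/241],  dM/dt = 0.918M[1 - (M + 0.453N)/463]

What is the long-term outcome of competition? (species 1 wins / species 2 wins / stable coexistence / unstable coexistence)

Compare the nullcline intercepts: K1/α12 = 241/1.27 = 190 < K2 = 463; K2/α21 = 463/0.453 = 1020 > K1 = 241.
Since the inequalities point opposite ways, species 2 can invade but species 1 cannot.

species 2 excludes species 1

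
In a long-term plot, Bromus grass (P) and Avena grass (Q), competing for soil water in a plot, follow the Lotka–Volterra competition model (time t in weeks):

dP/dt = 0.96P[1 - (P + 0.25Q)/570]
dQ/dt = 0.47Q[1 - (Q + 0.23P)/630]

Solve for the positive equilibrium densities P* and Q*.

P* ≈ 438, Q* ≈ 529

Setting both brackets to zero gives the nullclines P + 0.25Q = 570 and 0.23P + Q = 630.
Substituting Q = 630 - 0.23P into the first: P(1 - 0.25·0.23) = 570 - 0.25·630.
So P* = 412/0.943 = 438, and then Q* = 630 - 0.23·438 = 529.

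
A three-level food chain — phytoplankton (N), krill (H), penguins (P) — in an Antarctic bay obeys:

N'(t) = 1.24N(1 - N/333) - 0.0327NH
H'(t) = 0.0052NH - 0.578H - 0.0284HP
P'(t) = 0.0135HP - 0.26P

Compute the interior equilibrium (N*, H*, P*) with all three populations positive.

N* ≈ 164, H* ≈ 19.3, P* ≈ 9.65

From dP/dt = 0: 0.0135H* = 0.26, so H* = 19.3.
From dN/dt = 0: 1.24(1 - N*/333) = 0.0327·19.3, giving N* = 333·(1 - 0.508) = 164.
From dH/dt = 0: 0.0052·164 - 0.578 = 0.0284P*, so P* = 0.274/0.0284 = 9.65.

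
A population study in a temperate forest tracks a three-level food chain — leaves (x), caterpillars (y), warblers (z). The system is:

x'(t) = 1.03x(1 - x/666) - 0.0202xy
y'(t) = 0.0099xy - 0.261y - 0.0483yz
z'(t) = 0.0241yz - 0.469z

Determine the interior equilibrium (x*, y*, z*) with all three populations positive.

x* ≈ 412, y* ≈ 19.5, z* ≈ 79

From dz/dt = 0: 0.0241y* = 0.469, so y* = 19.5.
From dx/dt = 0: 1.03(1 - x*/666) = 0.0202·19.5, giving x* = 666·(1 - 0.382) = 412.
From dy/dt = 0: 0.0099·412 - 0.261 = 0.0483z*, so z* = 3.82/0.0483 = 79.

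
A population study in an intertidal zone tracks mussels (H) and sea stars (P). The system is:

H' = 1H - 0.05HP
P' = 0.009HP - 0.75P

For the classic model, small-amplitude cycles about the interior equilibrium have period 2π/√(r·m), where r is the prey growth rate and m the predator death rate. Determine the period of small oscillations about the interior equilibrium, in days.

Here r = 1 and m = 0.75, so r·m = 0.75.
ω = √0.75 = 0.866 per day, hence T = 2π/ω ≈ 7.26 days.

T ≈ 7.26 days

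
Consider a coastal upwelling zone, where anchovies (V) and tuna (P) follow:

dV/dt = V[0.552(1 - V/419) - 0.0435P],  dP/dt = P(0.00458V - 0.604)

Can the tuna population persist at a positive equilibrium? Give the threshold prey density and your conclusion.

The predator equation gives dP/dt > 0 only when V > 0.604/0.00458 = 132.
Without the predator, V → K = 419. Since 419 > 132, the predator can invade and persist.

Threshold V = 132; K > 132, so yes, the predator persists.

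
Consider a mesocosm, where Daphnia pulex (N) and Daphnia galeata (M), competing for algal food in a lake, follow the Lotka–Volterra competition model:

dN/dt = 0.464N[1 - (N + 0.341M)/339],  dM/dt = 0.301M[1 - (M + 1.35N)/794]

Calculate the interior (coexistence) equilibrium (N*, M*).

Setting both brackets to zero gives the nullclines N + 0.341M = 339 and 1.35N + M = 794.
Substituting M = 794 - 1.35N into the first: N(1 - 0.341·1.35) = 339 - 0.341·794.
So N* = 68.2/0.54 = 126, and then M* = 794 - 1.35·126 = 623.

N* ≈ 126, M* ≈ 623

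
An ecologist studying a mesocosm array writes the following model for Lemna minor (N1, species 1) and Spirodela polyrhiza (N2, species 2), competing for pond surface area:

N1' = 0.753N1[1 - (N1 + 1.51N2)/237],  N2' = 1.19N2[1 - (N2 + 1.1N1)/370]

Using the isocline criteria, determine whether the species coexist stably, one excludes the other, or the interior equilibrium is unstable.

Compare the nullcline intercepts: K1/α12 = 237/1.51 = 157 < K2 = 370; K2/α21 = 370/1.1 = 336 > K1 = 237.
Since the inequalities point opposite ways, species 2 can invade but species 1 cannot.

species 2 excludes species 1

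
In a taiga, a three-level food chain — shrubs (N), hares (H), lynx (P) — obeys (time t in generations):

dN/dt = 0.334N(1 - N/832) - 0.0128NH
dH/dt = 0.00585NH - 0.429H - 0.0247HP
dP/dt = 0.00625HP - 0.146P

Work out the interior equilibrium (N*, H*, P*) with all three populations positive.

N* ≈ 87.2, H* ≈ 23.4, P* ≈ 3.28

From dP/dt = 0: 0.00625H* = 0.146, so H* = 23.4.
From dN/dt = 0: 0.334(1 - N*/832) = 0.0128·23.4, giving N* = 832·(1 - 0.895) = 87.2.
From dH/dt = 0: 0.00585·87.2 - 0.429 = 0.0247P*, so P* = 0.0809/0.0247 = 3.28.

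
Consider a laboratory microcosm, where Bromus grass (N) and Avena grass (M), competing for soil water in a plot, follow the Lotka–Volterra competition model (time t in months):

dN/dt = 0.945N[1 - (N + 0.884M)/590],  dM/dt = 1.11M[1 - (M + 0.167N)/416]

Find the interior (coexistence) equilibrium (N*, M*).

N* ≈ 261, M* ≈ 372

Setting both brackets to zero gives the nullclines N + 0.884M = 590 and 0.167N + M = 416.
Substituting M = 416 - 0.167N into the first: N(1 - 0.884·0.167) = 590 - 0.884·416.
So N* = 222/0.852 = 261, and then M* = 416 - 0.167·261 = 372.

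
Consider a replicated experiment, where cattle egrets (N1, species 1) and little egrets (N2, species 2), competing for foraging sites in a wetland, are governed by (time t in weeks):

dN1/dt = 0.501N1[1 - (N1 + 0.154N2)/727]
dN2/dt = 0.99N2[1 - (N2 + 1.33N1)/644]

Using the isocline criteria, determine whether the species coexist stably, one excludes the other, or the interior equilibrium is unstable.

Compare the nullcline intercepts: K1/α12 = 727/0.154 = 4720 > K2 = 644; K2/α21 = 644/1.33 = 484 < K1 = 727.
Since the inequalities point opposite ways, species 1 can invade but species 2 cannot.

species 1 excludes species 2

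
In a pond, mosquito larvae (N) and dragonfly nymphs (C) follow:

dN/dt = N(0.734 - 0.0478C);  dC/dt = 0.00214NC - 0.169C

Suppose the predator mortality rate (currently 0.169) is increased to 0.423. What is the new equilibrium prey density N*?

N* ≈ 198

At the interior fixed point, setting dC/dt = 0 with C > 0 fixes N* = (predator death rate)/(NC coefficient) — independent of the other coefficients.
With the change, N* = 0.423/0.00214 = 198; it rises from 79.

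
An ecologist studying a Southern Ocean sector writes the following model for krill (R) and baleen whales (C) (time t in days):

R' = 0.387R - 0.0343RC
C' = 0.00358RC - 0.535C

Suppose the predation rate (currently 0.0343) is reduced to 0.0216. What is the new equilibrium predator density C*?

At the interior fixed point, setting dR/dt = 0 with R > 0 fixes C* = (prey growth rate)/(RC coefficient) — independent of the other coefficients.
With the change, C* = 0.387/0.0216 = 17.9; it rises from 11.3.

C* ≈ 17.9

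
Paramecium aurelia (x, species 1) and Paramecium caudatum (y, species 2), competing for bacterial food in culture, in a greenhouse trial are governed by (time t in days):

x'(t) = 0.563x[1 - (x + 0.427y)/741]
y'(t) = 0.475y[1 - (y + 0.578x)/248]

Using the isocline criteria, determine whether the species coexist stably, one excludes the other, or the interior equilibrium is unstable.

species 1 excludes species 2

Compare the nullcline intercepts: K1/α12 = 741/0.427 = 1740 > K2 = 248; K2/α21 = 248/0.578 = 429 < K1 = 741.
Since the inequalities point opposite ways, species 1 can invade but species 2 cannot.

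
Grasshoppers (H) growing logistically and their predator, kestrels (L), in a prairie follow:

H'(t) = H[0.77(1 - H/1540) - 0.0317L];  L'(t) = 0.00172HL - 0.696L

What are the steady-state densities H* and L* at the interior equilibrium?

H* ≈ 405, L* ≈ 17.9

From dL/dt = 0 with L > 0: 0.00172H* = 0.696, so H* = 405.
Substitute into dH/dt = 0: 0.77(1 - 405/1540) = 0.0317L*.
The bracket is 0.737, giving L* = 0.568/0.0317 = 17.9.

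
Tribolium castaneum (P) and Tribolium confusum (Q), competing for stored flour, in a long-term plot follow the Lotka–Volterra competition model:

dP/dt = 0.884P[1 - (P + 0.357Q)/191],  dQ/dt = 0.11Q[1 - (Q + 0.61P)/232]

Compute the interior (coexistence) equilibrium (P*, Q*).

P* ≈ 138, Q* ≈ 148

Setting both brackets to zero gives the nullclines P + 0.357Q = 191 and 0.61P + Q = 232.
Substituting Q = 232 - 0.61P into the first: P(1 - 0.357·0.61) = 191 - 0.357·232.
So P* = 108/0.782 = 138, and then Q* = 232 - 0.61·138 = 148.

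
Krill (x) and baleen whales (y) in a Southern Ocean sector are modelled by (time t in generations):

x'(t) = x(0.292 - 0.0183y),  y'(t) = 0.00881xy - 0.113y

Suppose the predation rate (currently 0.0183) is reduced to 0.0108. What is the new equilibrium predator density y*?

y* ≈ 27

At the interior fixed point, setting dx/dt = 0 with x > 0 fixes y* = (prey growth rate)/(xy coefficient) — independent of the other coefficients.
With the change, y* = 0.292/0.0108 = 27; it rises from 16.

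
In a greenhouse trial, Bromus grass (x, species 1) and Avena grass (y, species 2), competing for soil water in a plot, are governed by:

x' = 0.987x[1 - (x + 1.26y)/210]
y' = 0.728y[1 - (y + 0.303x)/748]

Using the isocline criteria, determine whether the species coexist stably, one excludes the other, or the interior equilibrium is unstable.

species 2 excludes species 1

Compare the nullcline intercepts: K1/α12 = 210/1.26 = 167 < K2 = 748; K2/α21 = 748/0.303 = 2470 > K1 = 210.
Since the inequalities point opposite ways, species 2 can invade but species 1 cannot.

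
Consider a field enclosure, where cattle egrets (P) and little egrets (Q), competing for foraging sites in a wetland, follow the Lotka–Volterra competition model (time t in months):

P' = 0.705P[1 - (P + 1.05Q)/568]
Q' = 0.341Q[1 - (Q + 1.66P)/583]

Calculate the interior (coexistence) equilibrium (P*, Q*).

P* ≈ 59.4, Q* ≈ 484

Setting both brackets to zero gives the nullclines P + 1.05Q = 568 and 1.66P + Q = 583.
Substituting Q = 583 - 1.66P into the first: P(1 - 1.05·1.66) = 568 - 1.05·583.
So P* = -44.1/-0.743 = 59.4, and then Q* = 583 - 1.66·59.4 = 484.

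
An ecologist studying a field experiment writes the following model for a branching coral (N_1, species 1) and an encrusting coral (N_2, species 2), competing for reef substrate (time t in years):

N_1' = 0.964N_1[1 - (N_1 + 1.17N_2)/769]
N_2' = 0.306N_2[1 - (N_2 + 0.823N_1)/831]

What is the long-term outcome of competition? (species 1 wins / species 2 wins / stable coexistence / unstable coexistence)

Compare the nullcline intercepts: K1/α12 = 769/1.17 = 657 < K2 = 831; K2/α21 = 831/0.823 = 1010 > K1 = 769.
Since the inequalities point opposite ways, species 2 can invade but species 1 cannot.

species 2 excludes species 1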